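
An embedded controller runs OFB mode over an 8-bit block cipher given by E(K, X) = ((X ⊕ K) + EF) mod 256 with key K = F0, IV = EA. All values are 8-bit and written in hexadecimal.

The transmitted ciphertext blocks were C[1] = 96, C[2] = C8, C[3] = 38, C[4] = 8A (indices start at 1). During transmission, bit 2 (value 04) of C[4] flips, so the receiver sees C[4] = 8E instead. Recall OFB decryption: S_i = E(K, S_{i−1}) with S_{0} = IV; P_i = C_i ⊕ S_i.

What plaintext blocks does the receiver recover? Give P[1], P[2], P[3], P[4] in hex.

Only C[4] changed, to 8E. In OFB, a change in C_i flips the same bit in P_i only; the keystream is unaffected. Decrypting the received ciphertext:
P[1]: S = E(K, EA) = 09; 96 ⊕ 09 = 9F.
P[2]: S = E(K, 09) = E8; C8 ⊕ E8 = 20.
P[3]: S = E(K, E8) = 07; 38 ⊕ 07 = 3F.
P[4]: S = E(K, 07) = E6; 8E ⊕ E6 = 68.
Blocks that differ from the original plaintext: P[4].

P[1] = 9F, P[2] = 20, P[3] = 3F, P[4] = 68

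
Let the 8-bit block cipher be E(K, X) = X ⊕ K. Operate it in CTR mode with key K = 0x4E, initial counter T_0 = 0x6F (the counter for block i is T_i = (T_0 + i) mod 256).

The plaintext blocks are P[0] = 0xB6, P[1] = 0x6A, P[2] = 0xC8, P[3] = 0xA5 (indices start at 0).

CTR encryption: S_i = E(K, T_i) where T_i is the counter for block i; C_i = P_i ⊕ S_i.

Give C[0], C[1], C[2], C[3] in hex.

C[0]: T = 0x6F, S = E(K, T) = 0x21; 0xB6 ⊕ 0x21 = 0x97.
C[1]: T = 0x70, S = E(K, T) = 0x3E; 0x6A ⊕ 0x3E = 0x54.
C[2]: T = 0x71, S = E(K, T) = 0x3F; 0xC8 ⊕ 0x3F = 0xF7.
C[3]: T = 0x72, S = E(K, T) = 0x3C; 0xA5 ⊕ 0x3C = 0x99.

C[0] = 0x97, C[1] = 0x54, C[2] = 0xF7, C[3] = 0x99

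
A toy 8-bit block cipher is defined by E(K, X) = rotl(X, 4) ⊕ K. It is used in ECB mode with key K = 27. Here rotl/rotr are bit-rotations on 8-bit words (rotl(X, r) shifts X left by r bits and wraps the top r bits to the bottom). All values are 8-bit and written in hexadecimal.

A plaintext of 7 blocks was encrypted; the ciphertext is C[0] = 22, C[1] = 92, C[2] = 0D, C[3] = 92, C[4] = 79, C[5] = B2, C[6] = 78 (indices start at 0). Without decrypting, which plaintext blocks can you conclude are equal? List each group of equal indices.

P[1] = P[3]

ECB encrypts each block independently with the same key, so equal ciphertext blocks imply equal plaintext blocks.
C[1] = C[3] = 92, so P[1] = P[3].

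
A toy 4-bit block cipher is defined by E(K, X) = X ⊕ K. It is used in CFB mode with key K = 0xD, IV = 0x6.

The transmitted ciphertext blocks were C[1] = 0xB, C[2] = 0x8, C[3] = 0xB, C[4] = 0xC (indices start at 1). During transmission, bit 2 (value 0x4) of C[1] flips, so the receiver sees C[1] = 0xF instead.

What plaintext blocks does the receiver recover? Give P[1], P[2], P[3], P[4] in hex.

CFB decryption: P_i = C_i ⊕ E(K, C_{i−1}), with C_{0} = IV.
Only C[1] changed, to 0xF. In CFB, a change in C_i flips the same bit in P_i and garbles P_{i+1}. Decrypting the received ciphertext:
P[1]: E(K, 0x6) = 0xB; 0xF ⊕ 0xB = 0x4.
P[2]: E(K, 0xF) = 0x2; 0x8 ⊕ 0x2 = 0xA.
P[3]: E(K, 0x8) = 0x5; 0xB ⊕ 0x5 = 0xE.
P[4]: E(K, 0xB) = 0x6; 0xC ⊕ 0x6 = 0xA.
Blocks that differ from the original plaintext: P[1], P[2].

P[1] = 0x4, P[2] = 0xA, P[3] = 0xE, P[4] = 0xA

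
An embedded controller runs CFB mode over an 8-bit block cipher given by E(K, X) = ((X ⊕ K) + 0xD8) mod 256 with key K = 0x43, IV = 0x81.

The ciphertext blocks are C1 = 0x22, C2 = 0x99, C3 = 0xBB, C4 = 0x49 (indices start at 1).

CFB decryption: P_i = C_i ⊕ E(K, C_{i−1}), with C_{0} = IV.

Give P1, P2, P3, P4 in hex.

P1: E(K, 0x81) = 0x9A; 0x22 ⊕ 0x9A = 0xB8.
P2: E(K, 0x22) = 0x39; 0x99 ⊕ 0x39 = 0xA0.
P3: E(K, 0x99) = 0xB2; 0xBB ⊕ 0xB2 = 0x09.
P4: E(K, 0xBB) = 0xD0; 0x49 ⊕ 0xD0 = 0x99.

P1 = 0xB8, P2 = 0xA0, P3 = 0x09, P4 = 0x99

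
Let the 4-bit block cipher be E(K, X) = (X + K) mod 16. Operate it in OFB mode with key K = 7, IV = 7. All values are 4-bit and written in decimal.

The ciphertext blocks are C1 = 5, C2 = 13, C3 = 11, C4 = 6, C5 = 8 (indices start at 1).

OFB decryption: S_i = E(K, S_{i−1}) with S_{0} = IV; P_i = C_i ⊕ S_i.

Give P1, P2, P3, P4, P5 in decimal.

P1: S = E(K, 7) = 14; 5 ⊕ 14 = 11.
P2: S = E(K, 14) = 5; 13 ⊕ 5 = 8.
P3: S = E(K, 5) = 12; 11 ⊕ 12 = 7.
P4: S = E(K, 12) = 3; 6 ⊕ 3 = 5.
P5: S = E(K, 3) = 10; 8 ⊕ 10 = 2.

P1 = 11, P2 = 8, P3 = 7, P4 = 5, P5 = 2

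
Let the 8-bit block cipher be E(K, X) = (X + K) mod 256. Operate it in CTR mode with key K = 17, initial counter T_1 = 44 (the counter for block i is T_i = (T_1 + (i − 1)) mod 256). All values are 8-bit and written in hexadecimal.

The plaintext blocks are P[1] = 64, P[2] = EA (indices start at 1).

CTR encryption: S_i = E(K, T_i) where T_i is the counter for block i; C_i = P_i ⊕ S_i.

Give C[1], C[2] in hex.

C[1]: T = 44, S = E(K, T) = 5B; 64 ⊕ 5B = 3F.
C[2]: T = 45, S = E(K, T) = 5C; EA ⊕ 5C = B6.

C[1] = 3F, C[2] = B6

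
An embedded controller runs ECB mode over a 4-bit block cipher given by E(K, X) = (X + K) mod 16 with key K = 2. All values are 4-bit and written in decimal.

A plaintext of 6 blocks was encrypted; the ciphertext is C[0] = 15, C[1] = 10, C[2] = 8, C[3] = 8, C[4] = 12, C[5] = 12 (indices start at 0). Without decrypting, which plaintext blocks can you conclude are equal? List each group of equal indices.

ECB encrypts each block independently with the same key, so equal ciphertext blocks imply equal plaintext blocks.
C[2] = C[3] = 8, so P[2] = P[3].
C[4] = C[5] = 12, so P[4] = P[5].

P[2] = P[3]; P[4] = P[5]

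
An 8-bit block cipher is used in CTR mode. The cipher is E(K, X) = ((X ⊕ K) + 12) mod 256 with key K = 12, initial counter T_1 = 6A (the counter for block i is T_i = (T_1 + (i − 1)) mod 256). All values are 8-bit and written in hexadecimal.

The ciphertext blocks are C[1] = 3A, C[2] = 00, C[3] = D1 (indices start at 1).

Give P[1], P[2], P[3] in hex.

CTR decryption: S_i = E(K, T_i) where T_i is the counter for block i; P_i = C_i ⊕ S_i.
P[1]: T = 6A, S = E(K, T) = 8A; 3A ⊕ 8A = B0.
P[2]: T = 6B, S = E(K, T) = 8B; 00 ⊕ 8B = 8B.
P[3]: T = 6C, S = E(K, T) = 90; D1 ⊕ 90 = 41.

P[1] = B0, P[2] = 8B, P[3] = 41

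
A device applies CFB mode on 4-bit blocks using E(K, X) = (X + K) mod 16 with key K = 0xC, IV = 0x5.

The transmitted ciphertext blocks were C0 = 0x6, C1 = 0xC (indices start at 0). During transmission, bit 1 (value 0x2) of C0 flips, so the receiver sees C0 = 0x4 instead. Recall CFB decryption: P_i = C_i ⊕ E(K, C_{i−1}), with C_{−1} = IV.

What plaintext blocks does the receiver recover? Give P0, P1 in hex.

P0 = 0x5, P1 = 0xC

Only C0 changed, to 0x4. In CFB, a change in C_i flips the same bit in P_i and garbles P_{i+1}. Decrypting the received ciphertext:
P0: E(K, 0x5) = 0x1; 0x4 ⊕ 0x1 = 0x5.
P1: E(K, 0x4) = 0x0; 0xC ⊕ 0x0 = 0xC.
Blocks that differ from the original plaintext: P0, P1.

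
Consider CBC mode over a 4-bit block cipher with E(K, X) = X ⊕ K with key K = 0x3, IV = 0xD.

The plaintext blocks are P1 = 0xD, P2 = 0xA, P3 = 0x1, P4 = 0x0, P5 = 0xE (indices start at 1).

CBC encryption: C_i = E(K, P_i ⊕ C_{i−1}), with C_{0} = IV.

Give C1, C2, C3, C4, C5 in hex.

C1 = 0x3, C2 = 0xA, C3 = 0x8, C4 = 0xB, C5 = 0x6

C1: P1 ⊕ 0xD = 0x0; E(K, 0x0) = 0x3.
C2: P2 ⊕ 0x3 = 0x9; E(K, 0x9) = 0xA.
C3: P3 ⊕ 0xA = 0xB; E(K, 0xB) = 0x8.
C4: P4 ⊕ 0x8 = 0x8; E(K, 0x8) = 0xB.
C5: P5 ⊕ 0xB = 0x5; E(K, 0x5) = 0x6.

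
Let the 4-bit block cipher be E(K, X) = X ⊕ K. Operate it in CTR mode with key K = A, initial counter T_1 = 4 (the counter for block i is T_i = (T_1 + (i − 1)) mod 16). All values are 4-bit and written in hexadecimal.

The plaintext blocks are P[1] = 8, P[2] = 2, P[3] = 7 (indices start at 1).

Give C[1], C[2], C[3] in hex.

C[1] = 6, C[2] = D, C[3] = B

CTR encryption: S_i = E(K, T_i) where T_i is the counter for block i; C_i = P_i ⊕ S_i.
C[1]: T = 4, S = E(K, T) = E; 8 ⊕ E = 6.
C[2]: T = 5, S = E(K, T) = F; 2 ⊕ F = D.
C[3]: T = 6, S = E(K, T) = C; 7 ⊕ C = B.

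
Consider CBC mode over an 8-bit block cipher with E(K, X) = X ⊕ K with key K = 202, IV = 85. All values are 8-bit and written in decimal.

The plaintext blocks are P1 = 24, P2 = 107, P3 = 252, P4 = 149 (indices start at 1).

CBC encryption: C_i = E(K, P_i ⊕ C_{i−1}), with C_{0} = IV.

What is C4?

C4 = 79

C1: P1 ⊕ 85 = 77; E(K, 77) = 135.
C2: P2 ⊕ 135 = 236; E(K, 236) = 38.
C3: P3 ⊕ 38 = 218; E(K, 218) = 16.
C4: P4 ⊕ 16 = 133; E(K, 133) = 79.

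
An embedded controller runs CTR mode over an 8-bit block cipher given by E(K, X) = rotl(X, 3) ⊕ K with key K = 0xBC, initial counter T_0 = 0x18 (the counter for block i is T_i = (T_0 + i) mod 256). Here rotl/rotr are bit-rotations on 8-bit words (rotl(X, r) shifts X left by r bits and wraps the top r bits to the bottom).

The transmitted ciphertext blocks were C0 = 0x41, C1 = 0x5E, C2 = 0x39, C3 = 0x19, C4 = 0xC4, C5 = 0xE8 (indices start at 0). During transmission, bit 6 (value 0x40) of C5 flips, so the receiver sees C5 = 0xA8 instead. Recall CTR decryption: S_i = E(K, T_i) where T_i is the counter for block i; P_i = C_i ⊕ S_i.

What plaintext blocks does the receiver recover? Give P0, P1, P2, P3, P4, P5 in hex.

P0 = 0x3D, P1 = 0x2A, P2 = 0x55, P3 = 0x7D, P4 = 0x98, P5 = 0xFC

Only C5 changed, to 0xA8. In CTR, a change in C_i flips the same bit in P_i only; the keystream is unaffected. Decrypting the received ciphertext:
P0: T = 0x18, S = E(K, T) = 0x7C; 0x41 ⊕ 0x7C = 0x3D.
P1: T = 0x19, S = E(K, T) = 0x74; 0x5E ⊕ 0x74 = 0x2A.
P2: T = 0x1A, S = E(K, T) = 0x6C; 0x39 ⊕ 0x6C = 0x55.
P3: T = 0x1B, S = E(K, T) = 0x64; 0x19 ⊕ 0x64 = 0x7D.
P4: T = 0x1C, S = E(K, T) = 0x5C; 0xC4 ⊕ 0x5C = 0x98.
P5: T = 0x1D, S = E(K, T) = 0x54; 0xA8 ⊕ 0x54 = 0xFC.
Blocks that differ from the original plaintext: P5.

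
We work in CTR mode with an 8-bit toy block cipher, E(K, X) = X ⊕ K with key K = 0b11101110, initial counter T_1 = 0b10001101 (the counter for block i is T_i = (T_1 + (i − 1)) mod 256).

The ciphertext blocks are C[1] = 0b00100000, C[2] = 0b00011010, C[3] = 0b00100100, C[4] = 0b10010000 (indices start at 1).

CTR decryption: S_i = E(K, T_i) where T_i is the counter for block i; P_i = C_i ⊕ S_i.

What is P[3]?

P[3] = 0b01000101

P[3]: T = 0b10001111, S = E(K, T) = 0b01100001; 0b00100100 ⊕ 0b01100001 = 0b01000101.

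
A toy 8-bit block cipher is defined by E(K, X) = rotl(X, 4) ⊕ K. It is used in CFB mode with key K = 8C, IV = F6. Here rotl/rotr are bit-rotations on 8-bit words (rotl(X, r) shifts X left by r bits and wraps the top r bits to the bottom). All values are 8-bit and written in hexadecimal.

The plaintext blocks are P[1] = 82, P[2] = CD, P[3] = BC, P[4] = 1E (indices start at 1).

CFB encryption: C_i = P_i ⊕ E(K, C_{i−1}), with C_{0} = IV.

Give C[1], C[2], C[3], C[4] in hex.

C[1] = 61, C[2] = 57, C[3] = 45, C[4] = C6

C[1]: E(K, F6) = E3; 82 ⊕ E3 = 61.
C[2]: E(K, 61) = 9A; CD ⊕ 9A = 57.
C[3]: E(K, 57) = F9; BC ⊕ F9 = 45.
C[4]: E(K, 45) = D8; 1E ⊕ D8 = C6.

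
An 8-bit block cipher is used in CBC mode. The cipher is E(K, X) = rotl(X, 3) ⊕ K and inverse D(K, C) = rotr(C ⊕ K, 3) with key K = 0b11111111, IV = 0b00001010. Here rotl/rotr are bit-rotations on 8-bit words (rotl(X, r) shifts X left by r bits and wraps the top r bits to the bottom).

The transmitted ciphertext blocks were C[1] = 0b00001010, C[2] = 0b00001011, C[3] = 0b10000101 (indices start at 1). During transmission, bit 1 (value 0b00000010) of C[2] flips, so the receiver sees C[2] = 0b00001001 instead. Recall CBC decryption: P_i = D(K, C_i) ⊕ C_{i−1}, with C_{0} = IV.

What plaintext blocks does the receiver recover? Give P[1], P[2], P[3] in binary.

P[1] = 0b10110100, P[2] = 0b11010100, P[3] = 0b01000110

Only C[2] changed, to 0b00001001. In CBC, a change in C_i garbles P_i and flips the same bit in P_{i+1}. Decrypting the received ciphertext:
P[1]: D(K, 0b00001010) = 0b10111110; 0b10111110 ⊕ 0b00001010 = 0b10110100.
P[2]: D(K, 0b00001001) = 0b11011110; 0b11011110 ⊕ 0b00001010 = 0b11010100.
P[3]: D(K, 0b10000101) = 0b01001111; 0b01001111 ⊕ 0b00001001 = 0b01000110.
Blocks that differ from the original plaintext: P[2], P[3].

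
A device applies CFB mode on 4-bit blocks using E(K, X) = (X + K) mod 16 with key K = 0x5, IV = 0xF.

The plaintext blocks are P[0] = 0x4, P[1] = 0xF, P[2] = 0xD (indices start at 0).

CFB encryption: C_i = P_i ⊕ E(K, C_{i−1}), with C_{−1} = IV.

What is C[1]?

C[1] = 0xA

C[0]: E(K, 0xF) = 0x4; 0x4 ⊕ 0x4 = 0x0.
C[1]: E(K, 0x0) = 0x5; 0xF ⊕ 0x5 = 0xA.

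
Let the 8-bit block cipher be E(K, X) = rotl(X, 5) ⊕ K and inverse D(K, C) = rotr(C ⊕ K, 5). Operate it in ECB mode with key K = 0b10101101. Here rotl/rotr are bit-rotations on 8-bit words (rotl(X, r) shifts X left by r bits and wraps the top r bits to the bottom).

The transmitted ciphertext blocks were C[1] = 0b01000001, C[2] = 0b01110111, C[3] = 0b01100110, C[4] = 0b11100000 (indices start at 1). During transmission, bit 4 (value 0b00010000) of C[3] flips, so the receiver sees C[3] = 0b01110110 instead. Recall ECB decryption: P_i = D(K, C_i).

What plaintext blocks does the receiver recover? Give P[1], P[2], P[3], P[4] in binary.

Only C[3] changed, to 0b01110110. In ECB, a change in C_i affects only P_i. Decrypting the received ciphertext:
P[1]: D(K, 0b01000001) = 0b01100111.
P[2]: D(K, 0b01110111) = 0b11010110.
P[3]: D(K, 0b01110110) = 0b11011110.
P[4]: D(K, 0b11100000) = 0b01101010.
Blocks that differ from the original plaintext: P[3].

P[1] = 0b01100111, P[2] = 0b11010110, P[3] = 0b11011110, P[4] = 0b01101010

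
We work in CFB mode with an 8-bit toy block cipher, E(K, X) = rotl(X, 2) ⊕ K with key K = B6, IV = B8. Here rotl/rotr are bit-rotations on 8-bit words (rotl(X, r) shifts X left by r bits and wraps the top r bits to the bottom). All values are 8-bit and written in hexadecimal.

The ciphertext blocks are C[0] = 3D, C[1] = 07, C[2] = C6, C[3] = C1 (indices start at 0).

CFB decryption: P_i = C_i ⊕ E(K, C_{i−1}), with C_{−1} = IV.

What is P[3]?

P[3]: E(K, C6) = AD; C1 ⊕ AD = 6C.

P[3] = 6C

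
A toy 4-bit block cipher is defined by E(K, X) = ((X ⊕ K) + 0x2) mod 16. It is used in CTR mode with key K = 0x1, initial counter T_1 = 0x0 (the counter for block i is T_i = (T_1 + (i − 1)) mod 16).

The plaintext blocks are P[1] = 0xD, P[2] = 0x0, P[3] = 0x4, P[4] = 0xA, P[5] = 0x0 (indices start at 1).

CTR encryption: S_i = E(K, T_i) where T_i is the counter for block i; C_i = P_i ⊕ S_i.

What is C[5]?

C[1]: T = 0x0, S = E(K, T) = 0x3; 0xD ⊕ 0x3 = 0xE.
C[2]: T = 0x1, S = E(K, T) = 0x2; 0x0 ⊕ 0x2 = 0x2.
C[3]: T = 0x2, S = E(K, T) = 0x5; 0x4 ⊕ 0x5 = 0x1.
C[4]: T = 0x3, S = E(K, T) = 0x4; 0xA ⊕ 0x4 = 0xE.
C[5]: T = 0x4, S = E(K, T) = 0x7; 0x0 ⊕ 0x7 = 0x7.

C[5] = 0x7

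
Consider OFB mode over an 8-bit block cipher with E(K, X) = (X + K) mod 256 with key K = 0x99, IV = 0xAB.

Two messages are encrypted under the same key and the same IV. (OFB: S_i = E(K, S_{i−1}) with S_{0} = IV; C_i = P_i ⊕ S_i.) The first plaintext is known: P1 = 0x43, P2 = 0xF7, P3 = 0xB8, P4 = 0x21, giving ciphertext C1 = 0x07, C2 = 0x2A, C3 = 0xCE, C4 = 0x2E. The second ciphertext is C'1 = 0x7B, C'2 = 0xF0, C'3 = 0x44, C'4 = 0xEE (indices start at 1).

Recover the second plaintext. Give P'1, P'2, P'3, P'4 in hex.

P'1 = 0x3F, P'2 = 0x2D, P'3 = 0x32, P'4 = 0xE1

In OFB with a reused IV, both messages share the same keystream S_i, so C_i ⊕ C'_i = P_i ⊕ P'_i and thus P'_i = P_i ⊕ C_i ⊕ C'_i.
P'1: 0x43 ⊕ 0x07 ⊕ 0x7B = 0x3F.
P'2: 0xF7 ⊕ 0x2A ⊕ 0xF0 = 0x2D.
P'3: 0xB8 ⊕ 0xCE ⊕ 0x44 = 0x32.
P'4: 0x21 ⊕ 0x2E ⊕ 0xEE = 0xE1.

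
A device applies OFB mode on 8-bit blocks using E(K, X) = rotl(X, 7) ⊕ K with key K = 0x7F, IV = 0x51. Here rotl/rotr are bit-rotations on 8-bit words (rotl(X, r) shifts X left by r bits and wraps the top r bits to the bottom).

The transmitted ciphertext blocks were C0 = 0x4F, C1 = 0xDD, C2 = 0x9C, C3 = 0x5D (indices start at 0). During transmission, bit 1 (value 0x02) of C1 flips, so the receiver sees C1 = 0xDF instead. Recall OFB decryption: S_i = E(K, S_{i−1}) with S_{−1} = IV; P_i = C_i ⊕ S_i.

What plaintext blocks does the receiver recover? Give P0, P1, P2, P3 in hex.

Only C1 changed, to 0xDF. In OFB, a change in C_i flips the same bit in P_i only; the keystream is unaffected. Decrypting the received ciphertext:
P0: S = E(K, 0x51) = 0xD7; 0x4F ⊕ 0xD7 = 0x98.
P1: S = E(K, 0xD7) = 0x94; 0xDF ⊕ 0x94 = 0x4B.
P2: S = E(K, 0x94) = 0x35; 0x9C ⊕ 0x35 = 0xA9.
P3: S = E(K, 0x35) = 0xE5; 0x5D ⊕ 0xE5 = 0xB8.
Blocks that differ from the original plaintext: P1.

P0 = 0x98, P1 = 0x4B, P2 = 0xA9, P3 = 0xB8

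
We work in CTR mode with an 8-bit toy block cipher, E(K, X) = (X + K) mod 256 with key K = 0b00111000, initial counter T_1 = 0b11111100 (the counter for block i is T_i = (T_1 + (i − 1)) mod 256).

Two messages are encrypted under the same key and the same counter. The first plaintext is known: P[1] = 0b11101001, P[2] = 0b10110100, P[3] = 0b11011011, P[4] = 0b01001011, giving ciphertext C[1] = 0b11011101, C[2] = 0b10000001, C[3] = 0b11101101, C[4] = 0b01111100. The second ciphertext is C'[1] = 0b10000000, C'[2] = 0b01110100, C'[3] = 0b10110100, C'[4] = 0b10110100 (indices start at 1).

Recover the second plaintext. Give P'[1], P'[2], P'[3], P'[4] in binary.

P'[1] = 0b10110100, P'[2] = 0b01000001, P'[3] = 0b10000010, P'[4] = 0b10000011

In CTR with a reused counter, both messages share the same keystream S_i, so C_i ⊕ C'_i = P_i ⊕ P'_i and thus P'_i = P_i ⊕ C_i ⊕ C'_i.
P'[1]: 0b11101001 ⊕ 0b11011101 ⊕ 0b10000000 = 0b10110100.
P'[2]: 0b10110100 ⊕ 0b10000001 ⊕ 0b01110100 = 0b01000001.
P'[3]: 0b11011011 ⊕ 0b11101101 ⊕ 0b10110100 = 0b10000010.
P'[4]: 0b01001011 ⊕ 0b01111100 ⊕ 0b10110100 = 0b10000011.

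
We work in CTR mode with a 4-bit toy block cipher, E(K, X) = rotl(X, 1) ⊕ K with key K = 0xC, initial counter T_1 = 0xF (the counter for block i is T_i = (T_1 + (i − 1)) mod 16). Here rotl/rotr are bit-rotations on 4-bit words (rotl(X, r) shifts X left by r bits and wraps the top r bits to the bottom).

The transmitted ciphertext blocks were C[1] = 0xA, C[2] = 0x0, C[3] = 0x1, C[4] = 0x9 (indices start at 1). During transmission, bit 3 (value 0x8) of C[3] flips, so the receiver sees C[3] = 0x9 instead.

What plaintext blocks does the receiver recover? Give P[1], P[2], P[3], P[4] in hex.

P[1] = 0x9, P[2] = 0xC, P[3] = 0x7, P[4] = 0x1

CTR decryption: S_i = E(K, T_i) where T_i is the counter for block i; P_i = C_i ⊕ S_i.
Only C[3] changed, to 0x9. In CTR, a change in C_i flips the same bit in P_i only; the keystream is unaffected. Decrypting the received ciphertext:
P[1]: T = 0xF, S = E(K, T) = 0x3; 0xA ⊕ 0x3 = 0x9.
P[2]: T = 0x0, S = E(K, T) = 0xC; 0x0 ⊕ 0xC = 0xC.
P[3]: T = 0x1, S = E(K, T) = 0xE; 0x9 ⊕ 0xE = 0x7.
P[4]: T = 0x2, S = E(K, T) = 0x8; 0x9 ⊕ 0x8 = 0x1.
Blocks that differ from the original plaintext: P[3].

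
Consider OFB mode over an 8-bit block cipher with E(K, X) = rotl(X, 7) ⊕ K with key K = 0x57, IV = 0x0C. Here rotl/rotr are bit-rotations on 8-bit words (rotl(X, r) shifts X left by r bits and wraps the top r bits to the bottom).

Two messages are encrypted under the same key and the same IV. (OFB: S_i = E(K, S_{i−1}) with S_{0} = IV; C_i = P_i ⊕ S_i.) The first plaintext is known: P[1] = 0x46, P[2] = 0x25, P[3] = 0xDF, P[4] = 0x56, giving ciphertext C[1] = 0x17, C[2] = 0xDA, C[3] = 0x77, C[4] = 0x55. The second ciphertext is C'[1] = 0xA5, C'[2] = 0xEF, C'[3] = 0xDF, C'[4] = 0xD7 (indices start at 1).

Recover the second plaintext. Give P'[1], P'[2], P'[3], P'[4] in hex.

In OFB with a reused IV, both messages share the same keystream S_i, so C_i ⊕ C'_i = P_i ⊕ P'_i and thus P'_i = P_i ⊕ C_i ⊕ C'_i.
P'[1]: 0x46 ⊕ 0x17 ⊕ 0xA5 = 0xF4.
P'[2]: 0x25 ⊕ 0xDA ⊕ 0xEF = 0x10.
P'[3]: 0xDF ⊕ 0x77 ⊕ 0xDF = 0x77.
P'[4]: 0x56 ⊕ 0x55 ⊕ 0xD7 = 0xD4.

P'[1] = 0xF4, P'[2] = 0x10, P'[3] = 0x77, P'[4] = 0xD4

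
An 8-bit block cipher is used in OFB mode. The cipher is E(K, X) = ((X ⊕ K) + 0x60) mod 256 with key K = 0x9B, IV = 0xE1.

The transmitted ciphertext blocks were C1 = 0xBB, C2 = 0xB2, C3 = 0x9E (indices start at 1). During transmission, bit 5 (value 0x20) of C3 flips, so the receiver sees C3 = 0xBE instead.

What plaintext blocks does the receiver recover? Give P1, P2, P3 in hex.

P1 = 0x61, P2 = 0x13, P3 = 0x24

OFB decryption: S_i = E(K, S_{i−1}) with S_{0} = IV; P_i = C_i ⊕ S_i.
Only C3 changed, to 0xBE. In OFB, a change in C_i flips the same bit in P_i only; the keystream is unaffected. Decrypting the received ciphertext:
P1: S = E(K, 0xE1) = 0xDA; 0xBB ⊕ 0xDA = 0x61.
P2: S = E(K, 0xDA) = 0xA1; 0xB2 ⊕ 0xA1 = 0x13.
P3: S = E(K, 0xA1) = 0x9A; 0xBE ⊕ 0x9A = 0x24.
Blocks that differ from the original plaintext: P3.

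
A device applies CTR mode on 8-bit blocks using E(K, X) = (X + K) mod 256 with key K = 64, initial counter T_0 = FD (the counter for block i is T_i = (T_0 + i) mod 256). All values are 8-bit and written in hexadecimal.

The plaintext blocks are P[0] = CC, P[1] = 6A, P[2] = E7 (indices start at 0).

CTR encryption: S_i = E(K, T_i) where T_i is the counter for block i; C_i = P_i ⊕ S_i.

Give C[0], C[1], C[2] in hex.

C[0]: T = FD, S = E(K, T) = 61; CC ⊕ 61 = AD.
C[1]: T = FE, S = E(K, T) = 62; 6A ⊕ 62 = 08.
C[2]: T = FF, S = E(K, T) = 63; E7 ⊕ 63 = 84.

C[0] = AD, C[1] = 08, C[2] = 84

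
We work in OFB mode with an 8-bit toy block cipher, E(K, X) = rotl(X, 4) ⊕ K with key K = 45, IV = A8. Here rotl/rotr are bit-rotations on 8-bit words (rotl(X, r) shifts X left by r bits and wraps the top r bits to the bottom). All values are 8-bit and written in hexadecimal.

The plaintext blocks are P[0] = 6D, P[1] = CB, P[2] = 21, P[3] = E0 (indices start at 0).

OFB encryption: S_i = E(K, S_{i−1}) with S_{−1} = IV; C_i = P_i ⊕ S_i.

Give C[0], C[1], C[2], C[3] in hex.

C[0] = A2, C[1] = 72, C[2] = FF, C[3] = 48

C[0]: S = E(K, A8) = CF; 6D ⊕ CF = A2.
C[1]: S = E(K, CF) = B9; CB ⊕ B9 = 72.
C[2]: S = E(K, B9) = DE; 21 ⊕ DE = FF.
C[3]: S = E(K, DE) = A8; E0 ⊕ A8 = 48.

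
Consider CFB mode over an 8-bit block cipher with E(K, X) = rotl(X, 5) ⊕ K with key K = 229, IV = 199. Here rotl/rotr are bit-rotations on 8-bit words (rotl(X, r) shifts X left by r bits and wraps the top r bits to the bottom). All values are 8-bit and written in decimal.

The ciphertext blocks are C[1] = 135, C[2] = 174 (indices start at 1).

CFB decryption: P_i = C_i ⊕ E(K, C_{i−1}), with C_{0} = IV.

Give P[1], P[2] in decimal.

P[1]: E(K, 199) = 29; 135 ⊕ 29 = 154.
P[2]: E(K, 135) = 21; 174 ⊕ 21 = 187.

P[1] = 154, P[2] = 187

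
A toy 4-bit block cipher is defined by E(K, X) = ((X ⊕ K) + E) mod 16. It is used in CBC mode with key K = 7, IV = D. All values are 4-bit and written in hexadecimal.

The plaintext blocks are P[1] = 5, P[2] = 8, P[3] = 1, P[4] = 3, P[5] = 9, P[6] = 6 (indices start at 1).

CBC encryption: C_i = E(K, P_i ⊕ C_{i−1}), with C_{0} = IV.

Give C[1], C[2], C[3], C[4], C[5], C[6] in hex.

C[1]: P[1] ⊕ D = 8; E(K, 8) = D.
C[2]: P[2] ⊕ D = 5; E(K, 5) = 0.
C[3]: P[3] ⊕ 0 = 1; E(K, 1) = 4.
C[4]: P[4] ⊕ 4 = 7; E(K, 7) = E.
C[5]: P[5] ⊕ E = 7; E(K, 7) = E.
C[6]: P[6] ⊕ E = 8; E(K, 8) = D.

C[1] = D, C[2] = 0, C[3] = 4, C[4] = E, C[5] = E, C[6] = D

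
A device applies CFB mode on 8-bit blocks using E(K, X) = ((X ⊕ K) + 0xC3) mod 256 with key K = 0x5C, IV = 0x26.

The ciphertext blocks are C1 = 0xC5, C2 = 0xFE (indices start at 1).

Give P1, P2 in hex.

CFB decryption: P_i = C_i ⊕ E(K, C_{i−1}), with C_{0} = IV.
P1: E(K, 0x26) = 0x3D; 0xC5 ⊕ 0x3D = 0xF8.
P2: E(K, 0xC5) = 0x5C; 0xFE ⊕ 0x5C = 0xA2.

P1 = 0xF8, P2 = 0xA2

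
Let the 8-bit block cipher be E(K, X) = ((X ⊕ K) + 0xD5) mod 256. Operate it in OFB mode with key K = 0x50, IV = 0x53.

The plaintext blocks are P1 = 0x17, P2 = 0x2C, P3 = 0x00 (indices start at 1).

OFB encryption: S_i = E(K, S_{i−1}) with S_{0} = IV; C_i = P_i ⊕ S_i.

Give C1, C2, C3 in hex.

C1 = 0xCF, C2 = 0x71, C3 = 0xE2

C1: S = E(K, 0x53) = 0xD8; 0x17 ⊕ 0xD8 = 0xCF.
C2: S = E(K, 0xD8) = 0x5D; 0x2C ⊕ 0x5D = 0x71.
C3: S = E(K, 0x5D) = 0xE2; 0x00 ⊕ 0xE2 = 0xE2.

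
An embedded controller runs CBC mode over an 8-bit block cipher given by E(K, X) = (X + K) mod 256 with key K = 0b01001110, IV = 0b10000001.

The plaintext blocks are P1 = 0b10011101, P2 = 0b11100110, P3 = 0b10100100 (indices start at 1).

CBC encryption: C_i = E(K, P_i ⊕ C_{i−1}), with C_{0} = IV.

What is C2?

C2 = 0b11011010

C1: P1 ⊕ 0b10000001 = 0b00011100; E(K, 0b00011100) = 0b01101010.
C2: P2 ⊕ 0b01101010 = 0b10001100; E(K, 0b10001100) = 0b11011010.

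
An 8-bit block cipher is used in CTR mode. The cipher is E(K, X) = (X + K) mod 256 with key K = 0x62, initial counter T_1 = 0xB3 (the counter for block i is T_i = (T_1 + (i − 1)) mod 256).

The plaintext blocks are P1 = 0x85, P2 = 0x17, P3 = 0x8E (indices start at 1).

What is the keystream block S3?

CTR encryption: S_i = E(K, T_i) where T_i is the counter for block i; C_i = P_i ⊕ S_i.
C1: T = 0xB3, S = E(K, T) = 0x15; 0x85 ⊕ 0x15 = 0x90.
C2: T = 0xB4, S = E(K, T) = 0x16; 0x17 ⊕ 0x16 = 0x01.
C3: T = 0xB5, S = E(K, T) = 0x17; 0x8E ⊕ 0x17 = 0x99.
So S3 = 0x17.

0x17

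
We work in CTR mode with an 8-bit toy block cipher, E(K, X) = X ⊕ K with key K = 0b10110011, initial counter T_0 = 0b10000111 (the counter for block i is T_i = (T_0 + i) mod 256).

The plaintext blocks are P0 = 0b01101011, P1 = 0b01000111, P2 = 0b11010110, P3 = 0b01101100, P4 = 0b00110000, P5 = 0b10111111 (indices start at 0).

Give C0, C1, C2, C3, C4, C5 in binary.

CTR encryption: S_i = E(K, T_i) where T_i is the counter for block i; C_i = P_i ⊕ S_i.
C0: T = 0b10000111, S = E(K, T) = 0b00110100; 0b01101011 ⊕ 0b00110100 = 0b01011111.
C1: T = 0b10001000, S = E(K, T) = 0b00111011; 0b01000111 ⊕ 0b00111011 = 0b01111100.
C2: T = 0b10001001, S = E(K, T) = 0b00111010; 0b11010110 ⊕ 0b00111010 = 0b11101100.
C3: T = 0b10001010, S = E(K, T) = 0b00111001; 0b01101100 ⊕ 0b00111001 = 0b01010101.
C4: T = 0b10001011, S = E(K, T) = 0b00111000; 0b00110000 ⊕ 0b00111000 = 0b00001000.
C5: T = 0b10001100, S = E(K, T) = 0b00111111; 0b10111111 ⊕ 0b00111111 = 0b10000000.

C0 = 0b01011111, C1 = 0b01111100, C2 = 0b11101100, C3 = 0b01010101, C4 = 0b00001000, C5 = 0b10000000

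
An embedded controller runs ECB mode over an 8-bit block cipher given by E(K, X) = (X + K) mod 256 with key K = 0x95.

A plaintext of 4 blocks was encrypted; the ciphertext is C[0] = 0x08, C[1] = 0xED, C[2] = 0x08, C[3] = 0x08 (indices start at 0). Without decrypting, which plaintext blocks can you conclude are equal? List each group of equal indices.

ECB encrypts each block independently with the same key, so equal ciphertext blocks imply equal plaintext blocks.
C[0] = C[2] = C[3] = 0x08, so P[0] = P[2] = P[3].

P[0] = P[2] = P[3]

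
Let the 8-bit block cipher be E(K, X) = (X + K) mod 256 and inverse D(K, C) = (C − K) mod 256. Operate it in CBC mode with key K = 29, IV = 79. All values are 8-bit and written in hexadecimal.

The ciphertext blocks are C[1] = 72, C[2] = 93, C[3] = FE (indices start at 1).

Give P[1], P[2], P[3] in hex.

P[1] = 30, P[2] = 18, P[3] = 46

CBC decryption: P_i = D(K, C_i) ⊕ C_{i−1}, with C_{0} = IV.
P[1]: D(K, 72) = 49; 49 ⊕ 79 = 30.
P[2]: D(K, 93) = 6A; 6A ⊕ 72 = 18.
P[3]: D(K, FE) = D5; D5 ⊕ 93 = 46.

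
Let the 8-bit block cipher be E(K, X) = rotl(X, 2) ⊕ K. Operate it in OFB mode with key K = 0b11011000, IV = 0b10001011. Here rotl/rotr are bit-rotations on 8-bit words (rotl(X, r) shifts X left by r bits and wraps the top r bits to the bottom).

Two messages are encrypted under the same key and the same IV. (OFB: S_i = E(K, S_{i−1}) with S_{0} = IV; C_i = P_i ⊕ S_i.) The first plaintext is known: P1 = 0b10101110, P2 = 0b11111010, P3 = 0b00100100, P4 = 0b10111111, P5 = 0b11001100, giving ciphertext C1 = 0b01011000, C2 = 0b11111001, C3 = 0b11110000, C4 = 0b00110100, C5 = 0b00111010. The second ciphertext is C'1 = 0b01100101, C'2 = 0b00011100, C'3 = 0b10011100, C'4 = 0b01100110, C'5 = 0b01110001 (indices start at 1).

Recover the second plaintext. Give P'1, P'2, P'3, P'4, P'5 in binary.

In OFB with a reused IV, both messages share the same keystream S_i, so C_i ⊕ C'_i = P_i ⊕ P'_i and thus P'_i = P_i ⊕ C_i ⊕ C'_i.
P'1: 0b10101110 ⊕ 0b01011000 ⊕ 0b01100101 = 0b10010011.
P'2: 0b11111010 ⊕ 0b11111001 ⊕ 0b00011100 = 0b00011111.
P'3: 0b00100100 ⊕ 0b11110000 ⊕ 0b10011100 = 0b01001000.
P'4: 0b10111111 ⊕ 0b00110100 ⊕ 0b01100110 = 0b11101101.
P'5: 0b11001100 ⊕ 0b00111010 ⊕ 0b01110001 = 0b10000111.

P'1 = 0b10010011, P'2 = 0b00011111, P'3 = 0b01001000, P'4 = 0b11101101, P'5 = 0b10000111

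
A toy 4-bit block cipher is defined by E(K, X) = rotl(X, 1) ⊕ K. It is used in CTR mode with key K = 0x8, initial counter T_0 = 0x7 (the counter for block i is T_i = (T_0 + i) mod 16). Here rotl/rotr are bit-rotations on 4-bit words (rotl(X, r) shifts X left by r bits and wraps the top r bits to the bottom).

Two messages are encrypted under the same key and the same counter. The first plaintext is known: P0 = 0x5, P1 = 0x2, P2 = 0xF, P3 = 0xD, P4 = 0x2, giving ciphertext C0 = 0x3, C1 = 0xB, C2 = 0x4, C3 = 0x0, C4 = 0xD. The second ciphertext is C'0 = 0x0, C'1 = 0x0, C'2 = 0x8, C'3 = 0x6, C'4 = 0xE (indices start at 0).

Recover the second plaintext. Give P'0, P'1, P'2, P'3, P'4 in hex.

In CTR with a reused counter, both messages share the same keystream S_i, so C_i ⊕ C'_i = P_i ⊕ P'_i and thus P'_i = P_i ⊕ C_i ⊕ C'_i.
P'0: 0x5 ⊕ 0x3 ⊕ 0x0 = 0x6.
P'1: 0x2 ⊕ 0xB ⊕ 0x0 = 0x9.
P'2: 0xF ⊕ 0x4 ⊕ 0x8 = 0x3.
P'3: 0xD ⊕ 0x0 ⊕ 0x6 = 0xB.
P'4: 0x2 ⊕ 0xD ⊕ 0xE = 0x1.

P'0 = 0x6, P'1 = 0x9, P'2 = 0x3, P'3 = 0xB, P'4 = 0x1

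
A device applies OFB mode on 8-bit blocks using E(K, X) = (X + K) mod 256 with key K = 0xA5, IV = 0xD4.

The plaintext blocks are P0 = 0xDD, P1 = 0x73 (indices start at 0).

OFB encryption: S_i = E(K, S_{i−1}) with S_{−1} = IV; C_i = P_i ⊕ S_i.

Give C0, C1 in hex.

C0 = 0xA4, C1 = 0x6D

C0: S = E(K, 0xD4) = 0x79; 0xDD ⊕ 0x79 = 0xA4.
C1: S = E(K, 0x79) = 0x1E; 0x73 ⊕ 0x1E = 0x6D.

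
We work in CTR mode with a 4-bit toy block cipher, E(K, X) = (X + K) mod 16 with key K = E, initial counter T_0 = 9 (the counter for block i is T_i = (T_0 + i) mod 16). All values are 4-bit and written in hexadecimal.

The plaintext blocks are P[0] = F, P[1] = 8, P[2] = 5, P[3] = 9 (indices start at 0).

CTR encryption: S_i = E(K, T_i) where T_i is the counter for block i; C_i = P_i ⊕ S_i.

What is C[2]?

C[0]: T = 9, S = E(K, T) = 7; F ⊕ 7 = 8.
C[1]: T = A, S = E(K, T) = 8; 8 ⊕ 8 = 0.
C[2]: T = B, S = E(K, T) = 9; 5 ⊕ 9 = C.

C[2] = C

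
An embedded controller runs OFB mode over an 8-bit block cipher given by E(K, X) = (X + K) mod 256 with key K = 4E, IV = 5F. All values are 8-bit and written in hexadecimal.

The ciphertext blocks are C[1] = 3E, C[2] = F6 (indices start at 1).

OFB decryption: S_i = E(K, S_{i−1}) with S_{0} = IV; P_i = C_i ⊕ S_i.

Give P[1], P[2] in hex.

P[1] = 93, P[2] = 0D

P[1]: S = E(K, 5F) = AD; 3E ⊕ AD = 93.
P[2]: S = E(K, AD) = FB; F6 ⊕ FB = 0D.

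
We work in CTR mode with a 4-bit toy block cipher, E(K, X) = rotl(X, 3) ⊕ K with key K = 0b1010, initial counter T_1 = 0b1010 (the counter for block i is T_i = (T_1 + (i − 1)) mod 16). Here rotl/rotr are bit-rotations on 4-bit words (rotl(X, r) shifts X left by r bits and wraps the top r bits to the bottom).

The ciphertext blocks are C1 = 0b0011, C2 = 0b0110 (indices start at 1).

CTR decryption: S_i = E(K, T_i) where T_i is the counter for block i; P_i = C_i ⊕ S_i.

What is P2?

P2: T = 0b1011, S = E(K, T) = 0b0111; 0b0110 ⊕ 0b0111 = 0b0001.

P2 = 0b0001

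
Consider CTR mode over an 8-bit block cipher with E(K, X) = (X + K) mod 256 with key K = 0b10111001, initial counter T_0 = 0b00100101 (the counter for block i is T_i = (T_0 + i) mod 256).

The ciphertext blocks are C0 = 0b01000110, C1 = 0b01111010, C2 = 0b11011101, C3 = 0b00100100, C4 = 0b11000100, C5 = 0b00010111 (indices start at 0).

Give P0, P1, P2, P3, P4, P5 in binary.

P0 = 0b10011000, P1 = 0b10100101, P2 = 0b00111101, P3 = 0b11000101, P4 = 0b00100110, P5 = 0b11110100

CTR decryption: S_i = E(K, T_i) where T_i is the counter for block i; P_i = C_i ⊕ S_i.
P0: T = 0b00100101, S = E(K, T) = 0b11011110; 0b01000110 ⊕ 0b11011110 = 0b10011000.
P1: T = 0b00100110, S = E(K, T) = 0b11011111; 0b01111010 ⊕ 0b11011111 = 0b10100101.
P2: T = 0b00100111, S = E(K, T) = 0b11100000; 0b11011101 ⊕ 0b11100000 = 0b00111101.
P3: T = 0b00101000, S = E(K, T) = 0b11100001; 0b00100100 ⊕ 0b11100001 = 0b11000101.
P4: T = 0b00101001, S = E(K, T) = 0b11100010; 0b11000100 ⊕ 0b11100010 = 0b00100110.
P5: T = 0b00101010, S = E(K, T) = 0b11100011; 0b00010111 ⊕ 0b11100011 = 0b11110100.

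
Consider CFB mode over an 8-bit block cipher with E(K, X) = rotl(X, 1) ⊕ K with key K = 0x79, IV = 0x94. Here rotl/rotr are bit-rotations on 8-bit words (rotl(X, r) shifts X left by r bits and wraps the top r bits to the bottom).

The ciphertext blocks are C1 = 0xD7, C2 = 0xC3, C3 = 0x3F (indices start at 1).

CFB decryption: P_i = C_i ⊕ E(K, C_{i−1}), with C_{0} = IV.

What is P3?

P3: E(K, 0xC3) = 0xFE; 0x3F ⊕ 0xFE = 0xC1.

P3 = 0xC1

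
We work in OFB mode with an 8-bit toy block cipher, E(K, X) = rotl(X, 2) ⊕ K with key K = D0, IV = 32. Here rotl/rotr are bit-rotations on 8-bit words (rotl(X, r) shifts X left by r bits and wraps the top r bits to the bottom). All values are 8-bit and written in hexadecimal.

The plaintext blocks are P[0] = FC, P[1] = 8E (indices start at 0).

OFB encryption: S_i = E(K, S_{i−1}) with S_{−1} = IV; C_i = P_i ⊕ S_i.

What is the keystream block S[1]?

B0

C[0]: S = E(K, 32) = 18; FC ⊕ 18 = E4.
C[1]: S = E(K, 18) = B0; 8E ⊕ B0 = 3E.
So S[1] = B0.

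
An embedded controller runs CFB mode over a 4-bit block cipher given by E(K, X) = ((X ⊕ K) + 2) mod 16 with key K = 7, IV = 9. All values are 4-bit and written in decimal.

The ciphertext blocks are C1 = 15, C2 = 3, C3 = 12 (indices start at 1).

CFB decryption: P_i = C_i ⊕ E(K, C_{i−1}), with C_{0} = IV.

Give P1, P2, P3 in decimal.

P1 = 15, P2 = 9, P3 = 10

P1: E(K, 9) = 0; 15 ⊕ 0 = 15.
P2: E(K, 15) = 10; 3 ⊕ 10 = 9.
P3: E(K, 3) = 6; 12 ⊕ 6 = 10.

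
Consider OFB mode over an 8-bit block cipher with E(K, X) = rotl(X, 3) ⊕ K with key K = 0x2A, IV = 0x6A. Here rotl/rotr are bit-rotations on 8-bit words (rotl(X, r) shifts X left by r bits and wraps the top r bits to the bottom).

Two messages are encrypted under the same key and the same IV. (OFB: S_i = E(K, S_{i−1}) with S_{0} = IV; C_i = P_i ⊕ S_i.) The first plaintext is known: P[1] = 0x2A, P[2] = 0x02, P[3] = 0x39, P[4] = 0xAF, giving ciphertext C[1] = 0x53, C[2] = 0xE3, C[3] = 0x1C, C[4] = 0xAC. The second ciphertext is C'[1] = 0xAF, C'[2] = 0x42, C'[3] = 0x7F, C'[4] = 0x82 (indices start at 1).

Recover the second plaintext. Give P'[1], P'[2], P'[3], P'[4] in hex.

P'[1] = 0xD6, P'[2] = 0xA3, P'[3] = 0x5A, P'[4] = 0x81

In OFB with a reused IV, both messages share the same keystream S_i, so C_i ⊕ C'_i = P_i ⊕ P'_i and thus P'_i = P_i ⊕ C_i ⊕ C'_i.
P'[1]: 0x2A ⊕ 0x53 ⊕ 0xAF = 0xD6.
P'[2]: 0x02 ⊕ 0xE3 ⊕ 0x42 = 0xA3.
P'[3]: 0x39 ⊕ 0x1C ⊕ 0x7F = 0x5A.
P'[4]: 0xAF ⊕ 0xAC ⊕ 0x82 = 0x81.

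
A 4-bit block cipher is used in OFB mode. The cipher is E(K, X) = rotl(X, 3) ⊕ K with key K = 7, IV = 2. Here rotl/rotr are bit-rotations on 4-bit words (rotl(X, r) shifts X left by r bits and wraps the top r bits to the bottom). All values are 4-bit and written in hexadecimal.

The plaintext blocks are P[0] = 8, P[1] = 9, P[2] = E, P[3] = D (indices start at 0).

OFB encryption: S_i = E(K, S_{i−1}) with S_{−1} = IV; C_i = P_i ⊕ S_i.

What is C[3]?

C[0]: S = E(K, 2) = 6; 8 ⊕ 6 = E.
C[1]: S = E(K, 6) = 4; 9 ⊕ 4 = D.
C[2]: S = E(K, 4) = 5; E ⊕ 5 = B.
C[3]: S = E(K, 5) = D; D ⊕ D = 0.

C[3] = 0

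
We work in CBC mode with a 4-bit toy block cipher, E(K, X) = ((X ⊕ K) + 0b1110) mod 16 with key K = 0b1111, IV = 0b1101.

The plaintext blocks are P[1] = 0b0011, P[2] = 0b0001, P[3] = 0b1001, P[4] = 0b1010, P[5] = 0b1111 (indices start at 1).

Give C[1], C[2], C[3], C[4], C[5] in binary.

CBC encryption: C_i = E(K, P_i ⊕ C_{i−1}), with C_{0} = IV.
C[1]: P[1] ⊕ 0b1101 = 0b1110; E(K, 0b1110) = 0b1111.
C[2]: P[2] ⊕ 0b1111 = 0b1110; E(K, 0b1110) = 0b1111.
C[3]: P[3] ⊕ 0b1111 = 0b0110; E(K, 0b0110) = 0b0111.
C[4]: P[4] ⊕ 0b0111 = 0b1101; E(K, 0b1101) = 0b0000.
C[5]: P[5] ⊕ 0b0000 = 0b1111; E(K, 0b1111) = 0b1110.

C[1] = 0b1111, C[2] = 0b1111, C[3] = 0b0111, C[4] = 0b0000, C[5] = 0b1110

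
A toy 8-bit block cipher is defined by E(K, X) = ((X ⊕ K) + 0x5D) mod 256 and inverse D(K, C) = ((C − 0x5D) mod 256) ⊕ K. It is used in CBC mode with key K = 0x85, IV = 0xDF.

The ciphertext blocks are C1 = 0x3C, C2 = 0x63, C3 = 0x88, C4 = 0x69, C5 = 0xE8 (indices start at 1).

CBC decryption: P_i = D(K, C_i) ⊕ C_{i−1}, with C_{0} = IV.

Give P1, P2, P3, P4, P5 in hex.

P1: D(K, 0x3C) = 0x5A; 0x5A ⊕ 0xDF = 0x85.
P2: D(K, 0x63) = 0x83; 0x83 ⊕ 0x3C = 0xBF.
P3: D(K, 0x88) = 0xAE; 0xAE ⊕ 0x63 = 0xCD.
P4: D(K, 0x69) = 0x89; 0x89 ⊕ 0x88 = 0x01.
P5: D(K, 0xE8) = 0x0E; 0x0E ⊕ 0x69 = 0x67.

P1 = 0x85, P2 = 0xBF, P3 = 0xCD, P4 = 0x01, P5 = 0x67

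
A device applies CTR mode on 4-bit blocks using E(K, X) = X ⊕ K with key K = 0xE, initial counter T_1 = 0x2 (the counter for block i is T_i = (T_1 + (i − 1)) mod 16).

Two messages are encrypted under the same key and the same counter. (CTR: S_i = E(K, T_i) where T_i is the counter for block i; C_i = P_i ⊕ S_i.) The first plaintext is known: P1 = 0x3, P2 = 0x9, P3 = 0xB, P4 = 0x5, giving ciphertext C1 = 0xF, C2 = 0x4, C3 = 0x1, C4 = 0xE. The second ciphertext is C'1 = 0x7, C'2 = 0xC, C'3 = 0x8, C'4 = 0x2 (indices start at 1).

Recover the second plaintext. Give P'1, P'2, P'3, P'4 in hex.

In CTR with a reused counter, both messages share the same keystream S_i, so C_i ⊕ C'_i = P_i ⊕ P'_i and thus P'_i = P_i ⊕ C_i ⊕ C'_i.
P'1: 0x3 ⊕ 0xF ⊕ 0x7 = 0xB.
P'2: 0x9 ⊕ 0x4 ⊕ 0xC = 0x1.
P'3: 0xB ⊕ 0x1 ⊕ 0x8 = 0x2.
P'4: 0x5 ⊕ 0xE ⊕ 0x2 = 0x9.

P'1 = 0xB, P'2 = 0x1, P'3 = 0x2, P'4 = 0x9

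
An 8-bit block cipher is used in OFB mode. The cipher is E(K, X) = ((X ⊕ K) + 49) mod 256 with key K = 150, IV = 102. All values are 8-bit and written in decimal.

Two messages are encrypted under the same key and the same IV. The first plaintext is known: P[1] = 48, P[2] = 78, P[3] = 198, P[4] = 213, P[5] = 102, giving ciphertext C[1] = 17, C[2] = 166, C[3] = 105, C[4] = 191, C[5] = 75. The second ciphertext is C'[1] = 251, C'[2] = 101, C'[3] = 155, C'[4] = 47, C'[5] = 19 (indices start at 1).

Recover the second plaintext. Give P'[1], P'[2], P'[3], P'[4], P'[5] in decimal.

P'[1] = 218, P'[2] = 141, P'[3] = 52, P'[4] = 69, P'[5] = 62

In OFB with a reused IV, both messages share the same keystream S_i, so C_i ⊕ C'_i = P_i ⊕ P'_i and thus P'_i = P_i ⊕ C_i ⊕ C'_i.
P'[1]: 48 ⊕ 17 ⊕ 251 = 218.
P'[2]: 78 ⊕ 166 ⊕ 101 = 141.
P'[3]: 198 ⊕ 105 ⊕ 155 = 52.
P'[4]: 213 ⊕ 191 ⊕ 47 = 69.
P'[5]: 102 ⊕ 75 ⊕ 19 = 62.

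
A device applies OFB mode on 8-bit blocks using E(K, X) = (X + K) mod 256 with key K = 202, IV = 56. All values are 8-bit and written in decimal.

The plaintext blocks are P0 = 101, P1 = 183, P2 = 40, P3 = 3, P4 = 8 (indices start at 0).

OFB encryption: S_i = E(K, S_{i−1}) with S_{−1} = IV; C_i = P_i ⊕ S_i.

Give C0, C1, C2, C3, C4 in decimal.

C0: S = E(K, 56) = 2; 101 ⊕ 2 = 103.
C1: S = E(K, 2) = 204; 183 ⊕ 204 = 123.
C2: S = E(K, 204) = 150; 40 ⊕ 150 = 190.
C3: S = E(K, 150) = 96; 3 ⊕ 96 = 99.
C4: S = E(K, 96) = 42; 8 ⊕ 42 = 34.

C0 = 103, C1 = 123, C2 = 190, C3 = 99, C4 = 34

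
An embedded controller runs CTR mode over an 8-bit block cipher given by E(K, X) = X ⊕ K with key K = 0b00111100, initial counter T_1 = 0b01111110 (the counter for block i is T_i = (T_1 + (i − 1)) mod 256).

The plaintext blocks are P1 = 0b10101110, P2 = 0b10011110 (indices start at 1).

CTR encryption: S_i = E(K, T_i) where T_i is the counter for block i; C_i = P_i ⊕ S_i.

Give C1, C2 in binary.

C1 = 0b11101100, C2 = 0b11011101

C1: T = 0b01111110, S = E(K, T) = 0b01000010; 0b10101110 ⊕ 0b01000010 = 0b11101100.
C2: T = 0b01111111, S = E(K, T) = 0b01000011; 0b10011110 ⊕ 0b01000011 = 0b11011101.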